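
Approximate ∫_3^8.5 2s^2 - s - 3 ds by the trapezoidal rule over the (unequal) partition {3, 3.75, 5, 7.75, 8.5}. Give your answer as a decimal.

Subinterval widths: 0.75, 1.25, 2.75, 0.75.
f(3) = 12, f(3.75) = 21.375, f(5) = 42, f(7.75) = 109.375, f(8.5) = 133.
On each subinterval the trapezoid contributes (Δs_i/2)·[f(s_{i-1}) + f(s_i)].
Sum = 351.15625.

351.15625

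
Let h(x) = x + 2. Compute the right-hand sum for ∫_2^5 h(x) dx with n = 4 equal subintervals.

17.625

Δx = (5 − 2)/4 = 0.75.
Right endpoints: 2.75, 3.5, 4.25, 5.
h(2.75) = 4.75, h(3.5) = 5.5, h(4.25) = 6.25, h(5) = 7.
Sum = Δx · [h(2.75) + h(3.5) + h(4.25) + h(5)].
Sum = 17.625.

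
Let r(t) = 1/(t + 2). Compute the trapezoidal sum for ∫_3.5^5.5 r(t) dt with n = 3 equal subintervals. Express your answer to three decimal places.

Δt = (5.5 − 3.5)/3 = 2/3.
r(3.5) = 2/11, r(25/6) = 6/37, r(29/6) = 6/41, r(5.5) = 2/15.
T_3 = (Δt/2)·[r(t_0) + 2r(t_1) + 2r(t_2) + r(t_3)].
Sum ≈ 0.311.

0.311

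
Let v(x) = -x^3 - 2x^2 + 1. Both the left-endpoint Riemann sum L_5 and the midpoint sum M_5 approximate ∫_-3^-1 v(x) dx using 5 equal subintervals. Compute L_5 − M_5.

2.32

L_5 = 6.88.
M_5 = 4.56.
L_5 − M_5 = 2.32.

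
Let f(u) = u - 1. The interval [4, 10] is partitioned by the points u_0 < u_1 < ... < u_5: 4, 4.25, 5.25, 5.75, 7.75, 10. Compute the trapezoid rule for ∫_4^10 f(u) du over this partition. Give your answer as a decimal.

36

Subinterval widths: 0.25, 1, 0.5, 2, 2.25.
f(4) = 3, f(4.25) = 3.25, f(5.25) = 4.25, f(5.75) = 4.75, f(7.75) = 6.75, f(10) = 9.
On each subinterval the trapezoid contributes (Δu_i/2)·[f(u_{i-1}) + f(u_i)].
Sum = 36.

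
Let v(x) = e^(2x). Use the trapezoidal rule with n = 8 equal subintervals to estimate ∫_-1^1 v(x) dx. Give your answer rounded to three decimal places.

Δx = (1 − (-1))/8 = 0.25.
v(-1) ≈ 0.135, v(-0.75) ≈ 0.223, v(-0.5) ≈ 0.368, v(-0.25) ≈ 0.607, v(0) ≈ 1.000, v(0.25) ≈ 1.649, v(0.5) ≈ 2.718, v(0.75) ≈ 4.482, v(1) ≈ 7.389.
T_8 = (Δx/2)·[v(x_0) + 2v(x_1) + ... + 2v(x_{7}) + v(x_8)].
Sum ≈ 3.702.

3.702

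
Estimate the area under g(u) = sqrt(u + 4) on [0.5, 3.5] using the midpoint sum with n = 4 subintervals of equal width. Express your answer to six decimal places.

Δu = (3.5 − 0.5)/4 = 0.75.
Midpoints: 0.875, 1.625, 2.375, 3.125.
g(0.875) ≈ 2.207940, g(1.625) ≈ 2.371708, g(2.375) ≈ 2.524876, g(3.125) ≈ 2.669270.
Sum = Δu · [g(0.875) + g(1.625) + g(2.375) + g(3.125)].
Sum ≈ 7.330346.

7.330346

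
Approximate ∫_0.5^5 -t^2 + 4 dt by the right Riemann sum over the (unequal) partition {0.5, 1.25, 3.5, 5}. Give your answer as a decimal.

-48.234375

Subinterval widths: 0.75, 2.25, 1.5.
Right endpoints: 1.25, 3.5, 5.
f(1.25) = 2.4375, f(3.5) = -8.25, f(5) = -21.
Sum = Σ Δt_i · f(t_i).
Sum = -48.234375.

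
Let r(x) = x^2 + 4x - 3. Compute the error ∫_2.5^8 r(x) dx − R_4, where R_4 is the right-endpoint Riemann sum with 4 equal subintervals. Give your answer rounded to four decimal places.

Exact integral: ∫_2.5^8 r(x) dx ≈ 264.458333.
R_4 = 321.01953125.
Error ≈ 264.458333 − 321.01953125 ≈ -56.5612.

-56.5612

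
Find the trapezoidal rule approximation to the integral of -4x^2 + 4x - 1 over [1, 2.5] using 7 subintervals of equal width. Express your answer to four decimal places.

Δx = (2.5 − 1)/7 = 3/14.
f(1) = -1, f(17/14) = -100/49, f(10/7) = -169/49, f(23/14) = -256/49, f(13/7) = -361/49, f(29/14) = -484/49, f(16/7) = -625/49, f(2.5) = -16.
T_7 = (Δx/2)·[f(x_0) + 2f(x_1) + ... + 2f(x_{6}) + f(x_7)].
Sum ≈ -10.5459.

-10.5459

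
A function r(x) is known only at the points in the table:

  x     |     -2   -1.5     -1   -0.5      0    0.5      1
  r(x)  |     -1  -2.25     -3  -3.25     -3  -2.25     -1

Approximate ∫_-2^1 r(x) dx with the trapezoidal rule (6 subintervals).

Δx = 0.5.
T_6 = (0.5/2)·[(-1) + 2·(-2.25) + 2·(-3) + 2·(-3.25) + 2·(-3) + 2·(-2.25) + (-1)] = -7.375.

-7.375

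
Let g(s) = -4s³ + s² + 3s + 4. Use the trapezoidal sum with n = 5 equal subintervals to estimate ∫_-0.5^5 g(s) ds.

Δs = (5 − (-0.5))/5 = 1.1.
g(-0.5) = 3.25, g(0.6) = 5.296, g(1.7) = -7.662, g(2.8) = -67.568, g(3.9) = -206.366, g(5) = -456.
T_5 = (Δs/2)·[g(s_0) + 2g(s_1) + ... + 2g(s_{4}) + g(s_5)].
Sum = -552.9425.

-552.9425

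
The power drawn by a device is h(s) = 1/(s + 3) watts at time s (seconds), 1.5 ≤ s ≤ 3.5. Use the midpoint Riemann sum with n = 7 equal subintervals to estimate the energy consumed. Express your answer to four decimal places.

Δs = (3.5 − 1.5)/7 = 2/7.
Midpoints: 23/14, 27/14, 31/14, 2.5, 39/14, 43/14, 47/14.
h(23/14) = 14/65, h(27/14) = 14/69, h(31/14) = 14/73, h(2.5) = 2/11, h(39/14) = 14/81, h(43/14) = 14/85, h(47/14) = 14/89.
Sum = Δs · [h(23/14) + h(27/14) + h(31/14) + ...].
Sum ≈ 0.3676.

0.3676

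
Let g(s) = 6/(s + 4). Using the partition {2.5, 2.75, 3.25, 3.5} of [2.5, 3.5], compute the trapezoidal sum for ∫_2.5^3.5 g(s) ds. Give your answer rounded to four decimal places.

0.8591

Subinterval widths: 0.25, 0.5, 0.25.
g(2.5) = 12/13, g(2.75) = 8/9, g(3.25) = 24/29, g(3.5) = 0.8.
On each subinterval the trapezoid contributes (Δs_i/2)·[g(s_{i-1}) + g(s_i)].
Sum ≈ 0.8591.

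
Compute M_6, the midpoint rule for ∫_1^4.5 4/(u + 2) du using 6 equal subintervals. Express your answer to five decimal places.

Δu = (4.5 − 1)/6 = 7/12.
Midpoints: 31/24, 1.875, 59/24, 73/24, 3.625, 101/24.
f(31/24) = 96/79, f(1.875) = 32/31, f(59/24) = 96/107, f(73/24) = 96/121, f(3.625) = 32/45, f(101/24) = 96/149.
Sum = Δu · [f(31/24) + f(1.875) + f(59/24) + ...].
Sum ≈ 3.08784.

3.08784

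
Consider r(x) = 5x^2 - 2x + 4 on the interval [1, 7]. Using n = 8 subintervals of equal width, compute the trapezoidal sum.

548.8125

Δx = (7 − 1)/8 = 0.75.
r(1) = 7, r(1.75) = 15.8125, r(2.5) = 30.25, r(3.25) = 50.3125, r(4) = 76, r(4.75) = 107.3125, r(5.5) = 144.25, r(6.25) = 186.8125, r(7) = 235.
T_8 = (Δx/2)·[r(x_0) + 2r(x_1) + ... + 2r(x_{7}) + r(x_8)].
Sum = 548.8125.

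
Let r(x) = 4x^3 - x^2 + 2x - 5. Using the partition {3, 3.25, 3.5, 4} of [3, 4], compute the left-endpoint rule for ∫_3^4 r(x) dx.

Subinterval widths: 0.25, 0.25, 0.5.
Left endpoints: 3, 3.25, 3.5.
r(3) = 100, r(3.25) = 128.25, r(3.5) = 161.25.
Sum = Σ Δx_i · r(x_i).
Sum = 137.6875.

137.6875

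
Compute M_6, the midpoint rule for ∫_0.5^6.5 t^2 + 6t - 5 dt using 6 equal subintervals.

Δt = (6.5 − 0.5)/6 = 1.
Midpoints: 1, 2, 3, 4, 5, 6.
f(1) = 2, f(2) = 11, f(3) = 22, f(4) = 35, f(5) = 50, f(6) = 67.
Sum = Δt · [f(1) + f(2) + f(3) + ...].
Sum = 187.

187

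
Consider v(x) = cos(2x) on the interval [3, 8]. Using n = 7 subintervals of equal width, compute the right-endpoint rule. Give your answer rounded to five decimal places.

Δx = (8 − 3)/7 = 5/7.
Right endpoints: 26/7, 31/7, 36/7, 41/7, 46/7, 51/7, 8.
v(26/7) ≈ 0.41269, v(31/7) ≈ -0.84317, v(36/7) ≈ -0.65173, v(41/7) ≈ 0.65842, v(46/7) ≈ 0.83838, v(51/7) ≈ -0.42074, v(8) ≈ -0.95766.
Sum = Δx · [v(26/7) + v(31/7) + v(36/7) + ...].
Sum ≈ -0.68844.

-0.68844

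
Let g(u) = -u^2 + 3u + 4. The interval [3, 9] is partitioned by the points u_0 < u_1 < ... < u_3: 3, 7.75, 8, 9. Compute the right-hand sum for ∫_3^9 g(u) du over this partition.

-214.859375

Subinterval widths: 4.75, 0.25, 1.
Right endpoints: 7.75, 8, 9.
g(7.75) = -32.8125, g(8) = -36, g(9) = -50.
Sum = Σ Δu_i · g(u_i).
Sum = -214.859375.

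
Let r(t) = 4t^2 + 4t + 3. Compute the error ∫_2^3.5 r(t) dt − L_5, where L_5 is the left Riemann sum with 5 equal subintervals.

Exact integral: ∫_2^3.5 r(t) dt = 67.5.
L_5 = 61.74.
Error = 67.5 − 61.74 = 5.76.

5.76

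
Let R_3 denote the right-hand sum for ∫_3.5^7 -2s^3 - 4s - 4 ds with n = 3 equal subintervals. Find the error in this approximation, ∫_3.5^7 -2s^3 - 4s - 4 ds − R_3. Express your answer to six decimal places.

Exact integral: ∫_3.5^7 f(s) ds = -1212.96875.
R_3 ≈ -1596.29166667.
Error ≈ -1212.96875 − (-1596.29166667) ≈ 383.322917.

383.322917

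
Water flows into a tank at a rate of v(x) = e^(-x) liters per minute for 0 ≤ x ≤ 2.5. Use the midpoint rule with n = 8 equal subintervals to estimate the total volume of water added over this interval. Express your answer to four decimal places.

0.9142

Δx = (2.5 − 0)/8 = 0.3125.
Midpoints: 0.15625, 0.46875, 0.78125, 1.09375, 1.40625, 1.71875, 2.03125, 2.34375.
v(0.15625) ≈ 0.8553, v(0.46875) ≈ 0.6258, v(0.78125) ≈ 0.4578, v(1.09375) ≈ 0.3350, v(1.40625) ≈ 0.2451, v(1.71875) ≈ 0.1793, v(2.03125) ≈ 0.1312, v(2.34375) ≈ 0.0960.
Sum = Δx · [v(0.15625) + v(0.46875) + v(0.78125) + ...].
Sum ≈ 0.9142.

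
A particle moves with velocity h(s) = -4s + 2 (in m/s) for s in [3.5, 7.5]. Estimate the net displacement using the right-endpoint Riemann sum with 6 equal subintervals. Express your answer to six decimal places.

-85.333333

Δs = (7.5 − 3.5)/6 = 2/3.
Right endpoints: 25/6, 29/6, 5.5, 37/6, 41/6, 7.5.
h(25/6) = -44/3, h(29/6) = -52/3, h(5.5) = -20, h(37/6) = -68/3, h(41/6) = -76/3, h(7.5) = -28.
Sum = Δs · [h(25/6) + h(29/6) + h(5.5) + ...].
Sum ≈ -85.333333.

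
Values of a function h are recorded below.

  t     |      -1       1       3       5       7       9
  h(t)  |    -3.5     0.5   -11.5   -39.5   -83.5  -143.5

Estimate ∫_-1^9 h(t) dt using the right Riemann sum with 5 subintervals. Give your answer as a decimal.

Δt = 2.
Sum = 2·[0.5 + (-11.5) + (-39.5) + (-83.5) + (-143.5)] = -555.

-555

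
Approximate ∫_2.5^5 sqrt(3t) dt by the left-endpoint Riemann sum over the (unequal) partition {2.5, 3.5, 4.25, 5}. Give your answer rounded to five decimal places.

Subinterval widths: 1, 0.75, 0.75.
Left endpoints: 2.5, 3.5, 4.25.
f(2.5) ≈ 2.73861, f(3.5) ≈ 3.24037, f(4.25) ≈ 3.57071.
Sum = Σ Δt_i · f(t_i).
Sum ≈ 7.84693.

7.84693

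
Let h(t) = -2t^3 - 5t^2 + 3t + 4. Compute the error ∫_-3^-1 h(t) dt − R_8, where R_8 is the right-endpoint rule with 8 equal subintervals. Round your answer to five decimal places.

0.60417

Exact integral: ∫_-3^-1 h(t) dt ≈ -7.3333333.
R_8 = -7.9375.
Error ≈ -7.3333333 − (-7.9375) ≈ 0.60417.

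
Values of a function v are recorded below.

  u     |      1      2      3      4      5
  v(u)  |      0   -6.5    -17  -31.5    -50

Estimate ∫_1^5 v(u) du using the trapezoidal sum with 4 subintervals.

Δu = 1.
T_4 = (1/2)·[0 + 2·(-6.5) + 2·(-17) + 2·(-31.5) + (-50)] = -80.

-80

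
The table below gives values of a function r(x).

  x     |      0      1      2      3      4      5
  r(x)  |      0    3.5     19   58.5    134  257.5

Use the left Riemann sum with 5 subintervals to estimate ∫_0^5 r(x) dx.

215

Δx = 1.
Sum = 1·[0 + 3.5 + 19 + 58.5 + 134] = 215.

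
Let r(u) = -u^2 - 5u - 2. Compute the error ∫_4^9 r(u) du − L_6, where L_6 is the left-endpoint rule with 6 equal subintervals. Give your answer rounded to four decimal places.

Exact integral: ∫_4^9 r(u) du ≈ -394.166667.
L_6 ≈ -357.245370.
Error ≈ -394.166667 − (-357.245370) ≈ -36.9213.

-36.9213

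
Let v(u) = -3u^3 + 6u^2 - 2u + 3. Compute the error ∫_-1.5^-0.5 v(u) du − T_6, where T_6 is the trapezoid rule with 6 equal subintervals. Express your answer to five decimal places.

-0.06944

Exact integral: ∫_-1.5^-0.5 v(u) du = 15.25.
T_6 ≈ 15.3194444.
Error ≈ 15.25 − 15.3194444 ≈ -0.06944.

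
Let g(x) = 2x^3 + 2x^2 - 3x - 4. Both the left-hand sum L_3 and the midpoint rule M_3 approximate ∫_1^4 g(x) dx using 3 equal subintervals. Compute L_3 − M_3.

-60.75

L_3 = 70.
M_3 = 130.75.
L_3 − M_3 = -60.75.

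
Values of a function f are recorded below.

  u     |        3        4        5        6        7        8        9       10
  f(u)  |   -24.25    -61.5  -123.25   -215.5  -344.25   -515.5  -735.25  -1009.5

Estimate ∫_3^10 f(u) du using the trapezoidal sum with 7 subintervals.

-2512.125

Δu = 1.
T_7 = (1/2)·[(-24.25) + 2·(-61.5) + 2·(-123.25) + 2·(-215.5) + 2·(-344.25) + 2·(-515.5) + 2·(-735.25) + (-1009.5)] = -2512.125.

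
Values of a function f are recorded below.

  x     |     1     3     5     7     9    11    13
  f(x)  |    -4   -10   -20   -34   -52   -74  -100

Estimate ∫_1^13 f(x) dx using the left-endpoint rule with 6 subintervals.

-388

Δx = 2.
Sum = 2·[(-4) + (-10) + (-20) + (-34) + (-52) + (-74)] = -388.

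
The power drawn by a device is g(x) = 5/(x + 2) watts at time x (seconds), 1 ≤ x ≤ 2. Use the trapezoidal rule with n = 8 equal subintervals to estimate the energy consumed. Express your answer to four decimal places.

1.4387

Δx = (2 − 1)/8 = 0.125.
g(1) = 5/3, g(1.125) = 1.6, g(1.25) = 20/13, g(1.375) = 40/27, g(1.5) = 10/7, g(1.625) = 40/29, g(1.75) = 4/3, g(1.875) = 40/31, g(2) = 1.25.
T_8 = (Δx/2)·[g(x_0) + 2g(x_1) + ... + 2g(x_{7}) + g(x_8)].
Sum ≈ 1.4387.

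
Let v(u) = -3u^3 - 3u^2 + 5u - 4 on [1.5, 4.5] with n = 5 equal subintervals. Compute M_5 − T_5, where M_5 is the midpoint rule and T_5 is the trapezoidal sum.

8.1

M_5 = -355.8.
T_5 = -363.9.
M_5 − T_5 = 8.1.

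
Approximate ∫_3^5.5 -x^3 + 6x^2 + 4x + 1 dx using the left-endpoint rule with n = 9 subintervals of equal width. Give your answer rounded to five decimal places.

Δx = (5.5 − 3)/9 = 5/18.
Left endpoints: 3, 59/18, 32/9, 23/6, 37/9, 79/18, 14/3, 89/18, 47/9.
f(3) = 40, f(59/18) = 252865/5832, f(32/9) = 33625/729, f(23/6) = 10405/216, f(37/9) = 35990/729, f(79/18) = 289205/5832, f(14/3) = 1315/27, f(89/18) = 271675/5832, f(47/9) = 31420/729.
Sum = Δx · [f(3) + f(59/18) + f(32/9) + ...].
Sum ≈ 115.27778.

115.27778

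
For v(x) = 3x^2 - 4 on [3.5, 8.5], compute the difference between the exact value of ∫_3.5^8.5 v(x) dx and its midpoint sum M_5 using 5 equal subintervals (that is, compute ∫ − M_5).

Exact integral: ∫_3.5^8.5 v(x) dx = 551.25.
M_5 = 550.
Error = 551.25 − 550 = 1.25.

1.25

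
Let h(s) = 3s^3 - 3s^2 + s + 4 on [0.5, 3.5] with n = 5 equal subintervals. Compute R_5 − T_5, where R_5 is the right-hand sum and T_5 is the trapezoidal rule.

R_5 = 119.025.
T_5 = 90.45.
R_5 − T_5 = 28.575.

28.575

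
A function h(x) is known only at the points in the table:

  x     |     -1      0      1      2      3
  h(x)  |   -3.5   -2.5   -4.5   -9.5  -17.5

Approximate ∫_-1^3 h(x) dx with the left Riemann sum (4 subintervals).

-20

Δx = 1.
Sum = 1·[(-3.5) + (-2.5) + (-4.5) + (-9.5)] = -20.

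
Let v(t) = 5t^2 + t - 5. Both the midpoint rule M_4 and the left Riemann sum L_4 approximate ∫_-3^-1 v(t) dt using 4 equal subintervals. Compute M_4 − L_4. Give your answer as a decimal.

-10.125

M_4 = 29.125.
L_4 = 39.25.
M_4 − L_4 = -10.125.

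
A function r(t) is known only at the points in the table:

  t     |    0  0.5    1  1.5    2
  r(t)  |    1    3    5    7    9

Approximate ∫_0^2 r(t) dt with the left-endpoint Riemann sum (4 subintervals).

Δt = 0.5.
Sum = 0.5·[1 + 3 + 5 + 7] = 8.

8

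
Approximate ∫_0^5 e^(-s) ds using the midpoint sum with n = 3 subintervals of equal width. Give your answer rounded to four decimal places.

0.8870

Δs = (5 − 0)/3 = 5/3.
Midpoints: 5/6, 2.5, 25/6.
f(5/6) ≈ 0.4346, f(2.5) ≈ 0.0821, f(25/6) ≈ 0.0155.
Sum = Δs · [f(5/6) + f(2.5) + f(25/6)].
Sum ≈ 0.8870.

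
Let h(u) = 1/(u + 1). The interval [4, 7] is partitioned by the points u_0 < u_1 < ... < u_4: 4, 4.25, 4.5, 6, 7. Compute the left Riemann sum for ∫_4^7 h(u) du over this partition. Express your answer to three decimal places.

0.513

Subinterval widths: 0.25, 0.25, 1.5, 1.
Left endpoints: 4, 4.25, 4.5, 6.
h(4) = 0.2, h(4.25) = 4/21, h(4.5) = 2/11, h(6) = 1/7.
Sum = Σ Δu_i · h(u_i).
Sum ≈ 0.513.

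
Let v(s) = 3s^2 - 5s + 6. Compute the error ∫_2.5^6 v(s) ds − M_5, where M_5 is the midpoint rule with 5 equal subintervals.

Exact integral: ∫_2.5^6 v(s) ds = 147.
M_5 = 146.57125.
Error = 147 − 146.57125 = 0.42875.

0.42875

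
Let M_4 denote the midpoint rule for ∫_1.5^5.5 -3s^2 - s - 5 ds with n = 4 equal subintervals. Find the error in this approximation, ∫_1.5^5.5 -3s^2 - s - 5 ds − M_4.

Exact integral: ∫_1.5^5.5 f(s) ds = -197.
M_4 = -196.
Error = -197 − (-196) = -1.

-1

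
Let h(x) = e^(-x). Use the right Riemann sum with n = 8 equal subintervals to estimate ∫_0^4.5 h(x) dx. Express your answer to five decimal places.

0.73670

Δx = (4.5 − 0)/8 = 0.5625.
Right endpoints: 0.5625, 1.125, 1.6875, 2.25, 2.8125, 3.375, 3.9375, 4.5.
h(0.5625) ≈ 0.56978, h(1.125) ≈ 0.32465, h(1.6875) ≈ 0.18498, h(2.25) ≈ 0.10540, h(2.8125) ≈ 0.06005, h(3.375) ≈ 0.03422, h(3.9375) ≈ 0.01950, h(4.5) ≈ 0.01111.
Sum = Δx · [h(0.5625) + h(1.125) + h(1.6875) + ...].
Sum ≈ 0.73670.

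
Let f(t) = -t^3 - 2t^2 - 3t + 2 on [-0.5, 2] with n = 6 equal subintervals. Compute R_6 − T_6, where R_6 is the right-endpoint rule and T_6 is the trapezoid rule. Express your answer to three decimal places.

-4.818

R_6 ≈ -15.15119.
T_6 ≈ -10.33348.
R_6 − T_6 ≈ -4.818.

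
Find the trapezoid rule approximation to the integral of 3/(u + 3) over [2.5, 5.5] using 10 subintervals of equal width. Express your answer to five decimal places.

1.30639

Δu = (5.5 − 2.5)/10 = 0.3.
f(2.5) = 6/11, f(2.8) = 15/29, f(3.1) = 30/61, f(3.4) = 0.46875, f(3.7) = 30/67, f(4) = 3/7, f(4.3) = 30/73, f(4.6) = 15/38, f(4.9) = 30/79, f(5.2) = 15/41, f(5.5) = 6/17.
T_10 = (Δu/2)·[f(u_0) + 2f(u_1) + ... + 2f(u_{9}) + f(u_10)].
Sum ≈ 1.30639.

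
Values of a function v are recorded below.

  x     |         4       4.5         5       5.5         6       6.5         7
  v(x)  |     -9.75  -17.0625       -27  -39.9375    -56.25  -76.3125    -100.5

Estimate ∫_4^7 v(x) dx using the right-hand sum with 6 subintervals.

Δx = 0.5.
Sum = 0.5·[(-17.0625) + (-27) + (-39.9375) + (-56.25) + (-76.3125) + (-100.5)] = -158.53125.

-158.53125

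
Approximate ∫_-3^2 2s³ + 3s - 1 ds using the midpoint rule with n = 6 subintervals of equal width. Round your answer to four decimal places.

-44.1319

Δs = (2 − (-3))/6 = 5/6.
Midpoints: -31/12, -1.75, -11/12, -1/12, 0.75, 19/12.
f(-31/12) = -37351/864, f(-1.75) = -16.96875, f(-11/12) = -4571/864, f(-1/12) = -1081/864, f(0.75) = 2.09375, f(19/12) = 10099/864.
Sum = Δs · [f(-31/12) + f(-1.75) + f(-11/12) + ...].
Sum ≈ -44.1319.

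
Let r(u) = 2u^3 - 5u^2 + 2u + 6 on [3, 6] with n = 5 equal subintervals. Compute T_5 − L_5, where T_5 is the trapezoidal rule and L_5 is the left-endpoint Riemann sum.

74.7

T_5 = 341.46.
L_5 = 266.76.
T_5 − L_5 = 74.7.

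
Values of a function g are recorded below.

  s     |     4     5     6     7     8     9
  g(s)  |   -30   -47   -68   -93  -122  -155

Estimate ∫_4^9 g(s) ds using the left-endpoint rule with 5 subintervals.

Δs = 1.
Sum = 1·[(-30) + (-47) + (-68) + (-93) + (-122)] = -360.

-360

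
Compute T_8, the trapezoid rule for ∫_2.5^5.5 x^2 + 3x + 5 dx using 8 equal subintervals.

101.3203125

Δx = (5.5 − 2.5)/8 = 0.375.
f(2.5) = 18.75, f(2.875) = 21.890625, f(3.25) = 25.3125, f(3.625) = 29.015625, f(4) = 33, f(4.375) = 37.265625, f(4.75) = 41.8125, f(5.125) = 46.640625, f(5.5) = 51.75.
T_8 = (Δx/2)·[f(x_0) + 2f(x_1) + ... + 2f(x_{7}) + f(x_8)].
Sum = 101.3203125.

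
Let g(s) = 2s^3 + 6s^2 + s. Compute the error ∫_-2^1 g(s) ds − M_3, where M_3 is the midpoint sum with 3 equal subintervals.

0.75

Exact integral: ∫_-2^1 g(s) ds = 9.
M_3 = 8.25.
Error = 9 − 8.25 = 0.75.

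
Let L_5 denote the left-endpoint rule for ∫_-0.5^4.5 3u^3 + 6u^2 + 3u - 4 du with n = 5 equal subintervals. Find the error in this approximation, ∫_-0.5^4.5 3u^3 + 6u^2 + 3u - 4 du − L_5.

184.375

Exact integral: ∫_-0.5^4.5 f(u) du = 500.
L_5 = 315.625.
Error = 500 − 315.625 = 184.375.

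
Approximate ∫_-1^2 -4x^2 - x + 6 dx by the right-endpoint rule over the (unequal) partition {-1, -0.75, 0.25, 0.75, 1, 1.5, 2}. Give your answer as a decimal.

Subinterval widths: 0.25, 1, 0.5, 0.25, 0.5, 0.5.
Right endpoints: -0.75, 0.25, 0.75, 1, 1.5, 2.
f(-0.75) = 4.5, f(0.25) = 5.5, f(0.75) = 3, f(1) = 1, f(1.5) = -4.5, f(2) = -12.
Sum = Σ Δx_i · f(x_i).
Sum = 0.125.

0.125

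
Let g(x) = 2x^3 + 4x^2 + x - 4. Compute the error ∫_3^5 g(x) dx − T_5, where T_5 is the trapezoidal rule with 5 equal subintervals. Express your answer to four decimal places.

-1.4933

Exact integral: ∫_3^5 g(x) dx ≈ 402.666667.
T_5 = 404.16.
Error ≈ 402.666667 − 404.16 ≈ -1.4933.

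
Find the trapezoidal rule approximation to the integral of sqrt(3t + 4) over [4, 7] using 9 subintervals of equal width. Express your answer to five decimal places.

13.55486

Δt = (7 − 4)/9 = 1/3.
f(4) ≈ 4.00000, f(13/3) ≈ 4.12311, f(14/3) ≈ 4.24264, f(5) ≈ 4.35890, f(16/3) ≈ 4.47214, f(17/3) ≈ 4.58258, f(6) ≈ 4.69042, f(19/3) ≈ 4.79583, f(20/3) ≈ 4.89898, f(7) ≈ 5.00000.
T_9 = (Δt/2)·[f(t_0) + 2f(t_1) + ... + 2f(t_{8}) + f(t_9)].
Sum ≈ 13.55486.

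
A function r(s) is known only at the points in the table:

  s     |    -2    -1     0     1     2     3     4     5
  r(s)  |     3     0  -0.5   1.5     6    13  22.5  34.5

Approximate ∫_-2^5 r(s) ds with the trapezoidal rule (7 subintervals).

61.25

Δs = 1.
T_7 = (1/2)·[3 + 2·0 + 2·(-0.5) + 2·1.5 + 2·6 + 2·13 + 2·22.5 + 34.5] = 61.25.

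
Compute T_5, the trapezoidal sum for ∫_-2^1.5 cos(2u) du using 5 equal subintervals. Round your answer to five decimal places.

Δu = (1.5 − (-2))/5 = 0.7.
f(-2) ≈ -0.65364, f(-1.3) ≈ -0.85689, f(-0.6) ≈ 0.36236, f(0.1) ≈ 0.98007, f(0.8) ≈ -0.02920, f(1.5) ≈ -0.98999.
T_5 = (Δu/2)·[f(u_0) + 2f(u_1) + ... + 2f(u_{4}) + f(u_5)].
Sum ≈ -0.25584.

-0.25584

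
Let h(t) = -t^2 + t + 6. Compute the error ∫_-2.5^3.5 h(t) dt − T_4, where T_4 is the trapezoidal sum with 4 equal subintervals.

2.25

Exact integral: ∫_-2.5^3.5 h(t) dt = 19.5.
T_4 = 17.25.
Error = 19.5 − 17.25 = 2.25.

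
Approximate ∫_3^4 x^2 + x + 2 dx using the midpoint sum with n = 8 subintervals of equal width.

Δx = (4 − 3)/8 = 0.125.
Midpoints: 3.0625, 3.1875, 3.3125, 3.4375, 3.5625, 3.6875, 3.8125, 3.9375.
f(3.0625) = 14.44140625, f(3.1875) = 15.34765625, f(3.3125) = 16.28515625, f(3.4375) = 17.25390625, f(3.5625) = 18.25390625, f(3.6875) = 19.28515625, f(3.8125) = 20.34765625, f(3.9375) = 21.44140625.
Sum = Δx · [f(3.0625) + f(3.1875) + f(3.3125) + ...].
Sum = 17.83203125.

17.83203125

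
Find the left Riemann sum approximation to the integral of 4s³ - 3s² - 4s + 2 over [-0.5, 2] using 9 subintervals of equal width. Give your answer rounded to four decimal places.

3.9429

Δs = (2 − (-0.5))/9 = 5/18.
Left endpoints: -0.5, -2/9, 1/18, 1/3, 11/18, 8/9, 7/6, 13/9, 31/18.
f(-0.5) = 2.75, f(-2/9) = 1966/729, f(1/18) = 5159/2916, f(1/3) = 13/27, f(11/18) = -1901/2916, f(8/9) = -814/729, f(7/6) = -43/108, f(13/9) = 1471/729, f(31/18) = 19379/2916.
Sum = Δs · [f(-0.5) + f(-2/9) + f(1/18) + ...].
Sum ≈ 3.9429.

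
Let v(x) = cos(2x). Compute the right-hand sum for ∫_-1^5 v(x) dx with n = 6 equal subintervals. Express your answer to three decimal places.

-0.094

Δx = (5 − (-1))/6 = 1.
Right endpoints: 0, 1, 2, 3, 4, 5.
v(0) ≈ 1.000, v(1) ≈ -0.416, v(2) ≈ -0.654, v(3) ≈ 0.960, v(4) ≈ -0.146, v(5) ≈ -0.839.
Sum = Δx · [v(0) + v(1) + v(2) + ...].
Sum ≈ -0.094.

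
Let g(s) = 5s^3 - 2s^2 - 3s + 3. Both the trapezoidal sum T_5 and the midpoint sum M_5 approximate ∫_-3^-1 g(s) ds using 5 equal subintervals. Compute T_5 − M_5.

T_5 = -101.04.
M_5 = -98.48.
T_5 − M_5 = -2.56.

-2.56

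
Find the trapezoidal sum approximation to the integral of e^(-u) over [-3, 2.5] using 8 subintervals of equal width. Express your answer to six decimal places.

Δu = (2.5 − (-3))/8 = 0.6875.
f(-3) ≈ 20.085537, f(-2.3125) ≈ 10.099642, f(-1.625) ≈ 5.078419, f(-0.9375) ≈ 2.553589, f(-0.25) ≈ 1.284025, f(0.4375) ≈ 0.645649, f(1.125) ≈ 0.324652, f(1.8125) ≈ 0.163246, f(2.5) ≈ 0.082085.
T_8 = (Δu/2)·[f(u_0) + 2f(u_1) + ... + 2f(u_{7}) + f(u_8)].
Sum ≈ 20.785211.

20.785211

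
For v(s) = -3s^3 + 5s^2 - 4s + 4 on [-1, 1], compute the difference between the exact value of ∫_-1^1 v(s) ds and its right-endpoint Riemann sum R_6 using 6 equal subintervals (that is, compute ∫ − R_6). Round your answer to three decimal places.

2.148

Exact integral: ∫_-1^1 v(s) ds ≈ 11.33333.
R_6 ≈ 9.18519.
Error ≈ 11.33333 − 9.18519 ≈ 2.148.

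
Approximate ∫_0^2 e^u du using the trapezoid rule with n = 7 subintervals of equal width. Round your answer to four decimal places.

6.4325

Δu = (2 − 0)/7 = 2/7.
f(0) ≈ 1.0000, f(2/7) ≈ 1.3307, f(4/7) ≈ 1.7708, f(6/7) ≈ 2.3564, f(8/7) ≈ 3.1357, f(10/7) ≈ 4.1727, f(12/7) ≈ 5.5527, f(2) ≈ 7.3891.
T_7 = (Δu/2)·[f(u_0) + 2f(u_1) + ... + 2f(u_{6}) + f(u_7)].
Sum ≈ 6.4325.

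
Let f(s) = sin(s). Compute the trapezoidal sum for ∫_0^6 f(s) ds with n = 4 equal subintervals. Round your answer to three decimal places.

0.032

Δs = (6 − 0)/4 = 1.5.
f(0) ≈ 0.000, f(1.5) ≈ 0.997, f(3) ≈ 0.141, f(4.5) ≈ -0.978, f(6) ≈ -0.279.
T_4 = (Δs/2)·[f(s_0) + 2f(s_1) + 2f(s_2) + 2f(s_3) + f(s_4)].
Sum ≈ 0.032.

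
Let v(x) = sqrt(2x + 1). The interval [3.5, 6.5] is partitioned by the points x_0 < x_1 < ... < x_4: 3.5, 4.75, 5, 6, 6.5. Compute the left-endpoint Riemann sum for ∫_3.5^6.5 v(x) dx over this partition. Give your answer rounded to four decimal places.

9.4650

Subinterval widths: 1.25, 0.25, 1, 0.5.
Left endpoints: 3.5, 4.75, 5, 6.
v(3.5) ≈ 2.8284, v(4.75) ≈ 3.2404, v(5) ≈ 3.3166, v(6) ≈ 3.6056.
Sum = Σ Δx_i · v(x_i).
Sum ≈ 9.4650.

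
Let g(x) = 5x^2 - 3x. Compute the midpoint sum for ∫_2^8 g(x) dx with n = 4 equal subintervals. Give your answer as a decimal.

Δx = (8 − 2)/4 = 1.5.
Midpoints: 2.75, 4.25, 5.75, 7.25.
g(2.75) = 29.5625, g(4.25) = 77.5625, g(5.75) = 148.0625, g(7.25) = 241.0625.
Sum = Δx · [g(2.75) + g(4.25) + g(5.75) + g(7.25)].
Sum = 744.375.

744.375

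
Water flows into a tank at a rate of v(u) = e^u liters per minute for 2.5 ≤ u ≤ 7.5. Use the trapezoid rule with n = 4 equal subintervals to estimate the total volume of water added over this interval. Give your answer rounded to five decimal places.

Δu = (7.5 − 2.5)/4 = 1.25.
v(2.5) ≈ 12.18249, v(3.75) ≈ 42.52108, v(5) ≈ 148.41316, v(6.25) ≈ 518.01282, v(7.5) ≈ 1808.04241.
T_4 = (Δu/2)·[v(u_0) + 2v(u_1) + 2v(u_2) + 2v(u_3) + v(u_4)].
Sum ≈ 2023.82440.

2023.82440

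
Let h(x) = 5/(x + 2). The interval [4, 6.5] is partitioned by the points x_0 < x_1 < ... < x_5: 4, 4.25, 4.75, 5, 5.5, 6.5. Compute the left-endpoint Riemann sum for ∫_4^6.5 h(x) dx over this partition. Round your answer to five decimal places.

1.81733

Subinterval widths: 0.25, 0.5, 0.25, 0.5, 1.
Left endpoints: 4, 4.25, 4.75, 5, 5.5.
h(4) = 5/6, h(4.25) = 0.8, h(4.75) = 20/27, h(5) = 5/7, h(5.5) = 2/3.
Sum = Σ Δx_i · h(x_i).
Sum ≈ 1.81733.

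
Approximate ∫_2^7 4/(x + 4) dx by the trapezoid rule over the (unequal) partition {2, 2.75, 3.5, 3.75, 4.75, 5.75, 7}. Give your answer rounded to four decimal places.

2.4296

Subinterval widths: 0.75, 0.75, 0.25, 1, 1, 1.25.
f(2) = 2/3, f(2.75) = 16/27, f(3.5) = 8/15, f(3.75) = 16/31, f(4.75) = 16/35, f(5.75) = 16/39, f(7) = 4/11.
On each subinterval the trapezoid contributes (Δx_i/2)·[f(x_{i-1}) + f(x_i)].
Sum ≈ 2.4296.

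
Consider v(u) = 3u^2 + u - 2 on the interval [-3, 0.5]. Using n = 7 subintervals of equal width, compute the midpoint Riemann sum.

15.53125

Δu = (0.5 − (-3))/7 = 0.5.
Midpoints: -2.75, -2.25, -1.75, -1.25, -0.75, -0.25, 0.25.
v(-2.75) = 17.9375, v(-2.25) = 10.9375, v(-1.75) = 5.4375, v(-1.25) = 1.4375, v(-0.75) = -1.0625, v(-0.25) = -2.0625, v(0.25) = -1.5625.
Sum = Δu · [v(-2.75) + v(-2.25) + v(-1.75) + ...].
Sum = 15.53125.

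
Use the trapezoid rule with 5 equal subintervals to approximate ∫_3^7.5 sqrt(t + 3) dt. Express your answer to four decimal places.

Δt = (7.5 − 3)/5 = 0.9.
f(3) ≈ 2.4495, f(3.9) ≈ 2.6268, f(4.8) ≈ 2.7928, f(5.7) ≈ 2.9496, f(6.6) ≈ 3.0984, f(7.5) ≈ 3.2404.
T_5 = (Δt/2)·[f(t_0) + 2f(t_1) + ... + 2f(t_{4}) + f(t_5)].
Sum ≈ 12.8813.

12.8813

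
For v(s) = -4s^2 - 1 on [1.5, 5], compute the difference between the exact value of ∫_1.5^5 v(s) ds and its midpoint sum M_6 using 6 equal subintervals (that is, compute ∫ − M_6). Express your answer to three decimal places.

Exact integral: ∫_1.5^5 v(s) ds ≈ -165.66667.
M_6 ≈ -165.26968.
Error ≈ -165.66667 − (-165.26968) ≈ -0.397.

-0.397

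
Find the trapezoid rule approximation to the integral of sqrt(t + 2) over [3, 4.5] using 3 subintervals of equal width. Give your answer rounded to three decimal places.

3.594

Δt = (4.5 − 3)/3 = 0.5.
f(3) ≈ 2.236, f(3.5) ≈ 2.345, f(4) ≈ 2.449, f(4.5) ≈ 2.550.
T_3 = (Δt/2)·[f(t_0) + 2f(t_1) + 2f(t_2) + f(t_3)].
Sum ≈ 3.594.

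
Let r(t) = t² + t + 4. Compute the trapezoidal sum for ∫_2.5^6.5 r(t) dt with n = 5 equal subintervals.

120.76

Δt = (6.5 − 2.5)/5 = 0.8.
r(2.5) = 12.75, r(3.3) = 18.19, r(4.1) = 24.91, r(4.9) = 32.91, r(5.7) = 42.19, r(6.5) = 52.75.
T_5 = (Δt/2)·[r(t_0) + 2r(t_1) + ... + 2r(t_{4}) + r(t_5)].
Sum = 120.76.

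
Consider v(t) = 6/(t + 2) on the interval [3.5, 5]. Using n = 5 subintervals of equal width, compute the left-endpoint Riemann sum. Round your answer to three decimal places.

1.483

Δt = (5 − 3.5)/5 = 0.3.
Left endpoints: 3.5, 3.8, 4.1, 4.4, 4.7.
v(3.5) = 12/11, v(3.8) = 30/29, v(4.1) = 60/61, v(4.4) = 0.9375, v(4.7) = 60/67.
Sum = Δt · [v(3.5) + v(3.8) + v(4.1) + v(4.4) + v(4.7)].
Sum ≈ 1.483.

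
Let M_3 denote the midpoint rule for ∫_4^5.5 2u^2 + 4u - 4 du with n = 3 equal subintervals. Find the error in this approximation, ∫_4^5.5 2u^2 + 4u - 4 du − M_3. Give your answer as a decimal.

0.0625

Exact integral: ∫_4^5.5 f(u) du = 90.75.
M_3 = 90.6875.
Error = 90.75 − 90.6875 = 0.0625.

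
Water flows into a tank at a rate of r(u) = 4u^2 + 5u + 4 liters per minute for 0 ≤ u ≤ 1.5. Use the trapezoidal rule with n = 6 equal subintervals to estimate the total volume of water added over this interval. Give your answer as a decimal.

Δu = (1.5 − 0)/6 = 0.25.
r(0) = 4, r(0.25) = 5.5, r(0.5) = 7.5, r(0.75) = 10, r(1) = 13, r(1.25) = 16.5, r(1.5) = 20.5.
T_6 = (Δu/2)·[r(u_0) + 2r(u_1) + ... + 2r(u_{5}) + r(u_6)].
Sum = 16.1875.

16.1875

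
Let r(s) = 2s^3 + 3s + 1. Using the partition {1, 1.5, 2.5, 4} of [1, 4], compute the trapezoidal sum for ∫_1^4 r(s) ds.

Subinterval widths: 0.5, 1, 1.5.
r(1) = 6, r(1.5) = 12.25, r(2.5) = 39.75, r(4) = 141.
On each subinterval the trapezoid contributes (Δs_i/2)·[r(s_{i-1}) + r(s_i)].
Sum = 166.125.

166.125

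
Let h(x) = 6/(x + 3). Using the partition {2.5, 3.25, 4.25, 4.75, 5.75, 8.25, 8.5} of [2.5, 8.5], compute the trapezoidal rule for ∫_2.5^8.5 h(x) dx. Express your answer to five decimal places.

4.44898

Subinterval widths: 0.75, 1, 0.5, 1, 2.5, 0.25.
h(2.5) = 12/11, h(3.25) = 0.96, h(4.25) = 24/29, h(4.75) = 24/31, h(5.75) = 24/35, h(8.25) = 8/15, h(8.5) = 12/23.
On each subinterval the trapezoid contributes (Δx_i/2)·[h(x_{i-1}) + h(x_i)].
Sum ≈ 4.44898.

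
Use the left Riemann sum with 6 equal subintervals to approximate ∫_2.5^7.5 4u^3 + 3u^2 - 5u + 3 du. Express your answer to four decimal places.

Δu = (7.5 − 2.5)/6 = 5/6.
Left endpoints: 2.5, 10/3, 25/6, 5, 35/6, 20/3.
f(2.5) = 71.75, f(10/3) = 4531/27, f(25/6) = 34949/108, f(5) = 553, f(35/6) = 93949/108, f(20/3) = 34781/27.
Sum = Δu · [f(2.5) + f(10/3) + f(25/6) + ...].
Sum ≈ 2728.5417.

2728.5417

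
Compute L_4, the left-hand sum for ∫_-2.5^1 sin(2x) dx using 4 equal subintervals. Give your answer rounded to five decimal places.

0.27740

Δx = (1 − (-2.5))/4 = 0.875.
Left endpoints: -2.5, -1.625, -0.75, 0.125.
f(-2.5) ≈ 0.95892, f(-1.625) ≈ 0.10820, f(-0.75) ≈ -0.99749, f(0.125) ≈ 0.24740.
Sum = Δx · [f(-2.5) + f(-1.625) + f(-0.75) + f(0.125)].
Sum ≈ 0.27740.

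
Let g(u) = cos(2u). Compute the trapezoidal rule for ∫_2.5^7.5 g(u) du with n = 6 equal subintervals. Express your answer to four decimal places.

0.6091

Δu = (7.5 − 2.5)/6 = 5/6.
g(2.5) ≈ 0.2837, g(10/3) ≈ 0.9274, g(25/6) ≈ -0.4612, g(5) ≈ -0.8391, g(35/6) ≈ 0.6218, g(20/3) ≈ 0.7200, g(7.5) ≈ -0.7597.
T_6 = (Δu/2)·[g(u_0) + 2g(u_1) + ... + 2g(u_{5}) + g(u_6)].
Sum ≈ 0.6091.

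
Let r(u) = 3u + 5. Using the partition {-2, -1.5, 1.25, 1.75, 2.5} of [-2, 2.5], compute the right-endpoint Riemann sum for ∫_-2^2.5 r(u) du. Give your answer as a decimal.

38.8125

Subinterval widths: 0.5, 2.75, 0.5, 0.75.
Right endpoints: -1.5, 1.25, 1.75, 2.5.
r(-1.5) = 0.5, r(1.25) = 8.75, r(1.75) = 10.25, r(2.5) = 12.5.
Sum = Σ Δu_i · r(u_i).
Sum = 38.8125.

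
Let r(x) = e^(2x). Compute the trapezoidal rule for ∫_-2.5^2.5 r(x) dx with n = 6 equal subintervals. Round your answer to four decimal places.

Δx = (2.5 − (-2.5))/6 = 5/6.
r(-2.5) ≈ 0.0067, r(-5/3) ≈ 0.0357, r(-5/6) ≈ 0.1889, r(0) ≈ 1.0000, r(5/6) ≈ 5.2945, r(5/3) ≈ 28.0316, r(2.5) ≈ 148.4132.
T_6 = (Δx/2)·[r(x_0) + 2r(x_1) + ... + 2r(x_{5}) + r(x_6)].
Sum ≈ 90.6338.

90.6338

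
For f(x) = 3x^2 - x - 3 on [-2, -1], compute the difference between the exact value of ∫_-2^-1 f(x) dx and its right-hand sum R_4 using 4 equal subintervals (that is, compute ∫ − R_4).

1.21875

Exact integral: ∫_-2^-1 f(x) dx = 5.5.
R_4 = 4.28125.
Error = 5.5 − 4.28125 = 1.21875.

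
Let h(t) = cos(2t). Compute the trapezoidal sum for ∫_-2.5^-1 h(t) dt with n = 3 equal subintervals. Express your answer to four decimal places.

-0.8549

Δt = (-1 − (-2.5))/3 = 0.5.
h(-2.5) ≈ 0.2837, h(-2) ≈ -0.6536, h(-1.5) ≈ -0.9900, h(-1) ≈ -0.4161.
T_3 = (Δt/2)·[h(t_0) + 2h(t_1) + 2h(t_2) + h(t_3)].
Sum ≈ -0.8549.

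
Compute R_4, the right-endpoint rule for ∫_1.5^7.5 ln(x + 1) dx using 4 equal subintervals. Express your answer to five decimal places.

Δx = (7.5 − 1.5)/4 = 1.5.
Right endpoints: 3, 4.5, 6, 7.5.
f(3) ≈ 1.38629, f(4.5) ≈ 1.70475, f(6) ≈ 1.94591, f(7.5) ≈ 2.14007.
Sum = Δx · [f(3) + f(4.5) + f(6) + f(7.5)].
Sum ≈ 10.76553.

10.76553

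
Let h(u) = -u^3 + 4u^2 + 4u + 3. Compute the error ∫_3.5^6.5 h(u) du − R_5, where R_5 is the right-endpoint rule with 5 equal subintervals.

Exact integral: ∫_3.5^6.5 h(u) du = -30.75.
R_5 = -62.655.
Error = -30.75 − (-62.655) = 31.905.

31.905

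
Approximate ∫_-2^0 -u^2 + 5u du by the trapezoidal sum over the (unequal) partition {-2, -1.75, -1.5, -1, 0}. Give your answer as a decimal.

-12.859375

Subinterval widths: 0.25, 0.25, 0.5, 1.
f(-2) = -14, f(-1.75) = -11.8125, f(-1.5) = -9.75, f(-1) = -6, f(0) = 0.
On each subinterval the trapezoid contributes (Δu_i/2)·[f(u_{i-1}) + f(u_i)].
Sum = -12.859375.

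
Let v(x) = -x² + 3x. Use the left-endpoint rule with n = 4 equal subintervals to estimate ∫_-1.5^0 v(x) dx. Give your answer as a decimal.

Δx = (0 − (-1.5))/4 = 0.375.
Left endpoints: -1.5, -1.125, -0.75, -0.375.
v(-1.5) = -6.75, v(-1.125) = -4.640625, v(-0.75) = -2.8125, v(-0.375) = -1.265625.
Sum = Δx · [v(-1.5) + v(-1.125) + v(-0.75) + v(-0.375)].
Sum = -5.80078125.

-5.80078125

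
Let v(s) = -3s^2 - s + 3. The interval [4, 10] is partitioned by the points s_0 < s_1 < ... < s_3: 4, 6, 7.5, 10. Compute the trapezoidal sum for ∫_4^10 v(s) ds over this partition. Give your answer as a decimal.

Subinterval widths: 2, 1.5, 2.5.
v(4) = -49, v(6) = -111, v(7.5) = -173.25, v(10) = -307.
On each subinterval the trapezoid contributes (Δs_i/2)·[v(s_{i-1}) + v(s_i)].
Sum = -973.5.

-973.5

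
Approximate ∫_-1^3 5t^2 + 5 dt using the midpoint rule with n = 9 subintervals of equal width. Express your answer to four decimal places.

66.3374

Δt = (3 − (-1))/9 = 4/9.
Midpoints: -7/9, -1/3, 1/9, 5/9, 1, 13/9, 17/9, 7/3, 25/9.
f(-7/9) = 650/81, f(-1/3) = 50/9, f(1/9) = 410/81, f(5/9) = 530/81, f(1) = 10, f(13/9) = 1250/81, f(17/9) = 1850/81, f(7/3) = 290/9, f(25/9) = 3530/81.
Sum = Δt · [f(-7/9) + f(-1/3) + f(1/9) + ...].
Sum ≈ 66.3374.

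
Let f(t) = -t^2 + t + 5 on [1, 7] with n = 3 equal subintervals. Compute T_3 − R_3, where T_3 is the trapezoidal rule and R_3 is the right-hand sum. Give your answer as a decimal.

T_3 = -64.
R_3 = -106.
T_3 − R_3 = 42.

42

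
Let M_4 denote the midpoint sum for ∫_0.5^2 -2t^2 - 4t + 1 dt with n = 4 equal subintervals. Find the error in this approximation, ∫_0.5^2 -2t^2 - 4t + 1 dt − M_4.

Exact integral: ∫_0.5^2 f(t) dt = -11.25.
M_4 = -11.21484375.
Error = -11.25 − (-11.21484375) = -0.03515625.

-0.03515625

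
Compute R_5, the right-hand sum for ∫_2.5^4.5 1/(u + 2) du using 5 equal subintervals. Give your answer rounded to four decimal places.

Δu = (4.5 − 2.5)/5 = 0.4.
Right endpoints: 2.9, 3.3, 3.7, 4.1, 4.5.
f(2.9) = 10/49, f(3.3) = 10/53, f(3.7) = 10/57, f(4.1) = 10/61, f(4.5) = 2/13.
Sum = Δu · [f(2.9) + f(3.3) + f(3.7) + f(4.1) + f(4.5)].
Sum ≈ 0.3544.

0.3544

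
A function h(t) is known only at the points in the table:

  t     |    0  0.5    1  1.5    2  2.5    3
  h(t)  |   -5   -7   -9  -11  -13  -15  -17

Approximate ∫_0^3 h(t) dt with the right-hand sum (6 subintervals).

-36

Δt = 0.5.
Sum = 0.5·[(-7) + (-9) + (-11) + (-13) + (-15) + (-17)] = -36.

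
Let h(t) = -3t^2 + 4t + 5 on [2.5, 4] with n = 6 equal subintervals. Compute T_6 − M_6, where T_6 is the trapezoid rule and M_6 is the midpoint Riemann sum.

-0.0703125

T_6 = -21.421875.
M_6 = -21.3515625.
T_6 − M_6 = -0.0703125.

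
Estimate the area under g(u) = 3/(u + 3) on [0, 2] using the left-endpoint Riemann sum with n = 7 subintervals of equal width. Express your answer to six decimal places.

Δu = (2 − 0)/7 = 2/7.
Left endpoints: 0, 2/7, 4/7, 6/7, 8/7, 10/7, 12/7.
g(0) = 1, g(2/7) = 21/23, g(4/7) = 0.84, g(6/7) = 7/9, g(8/7) = 21/29, g(10/7) = 21/31, g(12/7) = 7/11.
Sum = Δu · [g(0) + g(2/7) + g(4/7) + ...].
Sum ≈ 1.591069.

1.591069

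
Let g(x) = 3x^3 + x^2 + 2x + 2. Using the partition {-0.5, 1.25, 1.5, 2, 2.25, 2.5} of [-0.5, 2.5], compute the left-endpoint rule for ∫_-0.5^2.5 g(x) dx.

33.1328125

Subinterval widths: 1.75, 0.25, 0.5, 0.25, 0.25.
Left endpoints: -0.5, 1.25, 1.5, 2, 2.25.
g(-0.5) = 0.875, g(1.25) = 11.921875, g(1.5) = 17.375, g(2) = 34, g(2.25) = 45.734375.
Sum = Σ Δx_i · g(x_i).
Sum = 33.1328125.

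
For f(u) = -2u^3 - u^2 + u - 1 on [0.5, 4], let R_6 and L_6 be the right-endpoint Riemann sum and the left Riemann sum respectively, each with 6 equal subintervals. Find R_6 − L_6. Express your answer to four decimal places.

R_6 ≈ -188.596933.
L_6 ≈ -106.930266.
R_6 − L_6 ≈ -81.6667.

-81.6667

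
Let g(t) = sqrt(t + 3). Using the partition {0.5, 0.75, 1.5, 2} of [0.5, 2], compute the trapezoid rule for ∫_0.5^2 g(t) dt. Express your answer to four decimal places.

3.0869

Subinterval widths: 0.25, 0.75, 0.5.
g(0.5) ≈ 1.8708, g(0.75) ≈ 1.9365, g(1.5) ≈ 2.1213, g(2) ≈ 2.2361.
On each subinterval the trapezoid contributes (Δt_i/2)·[g(t_{i-1}) + g(t_i)].
Sum ≈ 3.0869.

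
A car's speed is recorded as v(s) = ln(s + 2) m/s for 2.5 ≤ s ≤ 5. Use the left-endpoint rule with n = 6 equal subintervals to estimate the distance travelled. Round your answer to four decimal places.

4.2598

Δs = (5 − 2.5)/6 = 5/12.
Left endpoints: 2.5, 35/12, 10/3, 3.75, 25/6, 55/12.
v(2.5) ≈ 1.5041, v(35/12) ≈ 1.5926, v(10/3) ≈ 1.6740, v(3.75) ≈ 1.7492, v(25/6) ≈ 1.8192, v(55/12) ≈ 1.8845.
Sum = Δs · [v(2.5) + v(35/12) + v(10/3) + ...].
Sum ≈ 4.2598.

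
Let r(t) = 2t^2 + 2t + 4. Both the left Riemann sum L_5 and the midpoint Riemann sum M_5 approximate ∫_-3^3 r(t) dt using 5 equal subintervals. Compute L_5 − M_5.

-2.88

L_5 = 55.68.
M_5 = 58.56.
L_5 − M_5 = -2.88.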